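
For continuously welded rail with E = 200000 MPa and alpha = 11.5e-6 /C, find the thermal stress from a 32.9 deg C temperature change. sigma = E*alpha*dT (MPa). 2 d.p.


sigma = E * alpha * dT
sigma = 200000 * 11.5e-6 * 32.9
sigma = 2.3 * 32.9
sigma = 75.67 MPa

75.67


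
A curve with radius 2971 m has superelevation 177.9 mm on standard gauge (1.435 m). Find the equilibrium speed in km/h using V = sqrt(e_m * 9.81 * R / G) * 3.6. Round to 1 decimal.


Convert cant: e = 177.9 mm = 0.1779 m
V_ms = sqrt(0.1779 * 9.81 * 2971 / 1.435)
V_ms = sqrt(3613.230822) = 60.1102 m/s
V = 60.1102 * 3.6 = 216.4 km/h

216.4


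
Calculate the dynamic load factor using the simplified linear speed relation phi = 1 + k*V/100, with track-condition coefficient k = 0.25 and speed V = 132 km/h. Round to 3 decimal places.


phi = 1 + k * V / 100
phi = 1 + 0.25 * 132 / 100
phi = 1 + 0.33
phi = 1.330

1.330


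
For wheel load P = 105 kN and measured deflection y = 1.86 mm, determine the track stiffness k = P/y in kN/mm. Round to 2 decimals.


Track stiffness k = P / y
k = 105 / 1.86
k = 56.45 kN/mm

56.45


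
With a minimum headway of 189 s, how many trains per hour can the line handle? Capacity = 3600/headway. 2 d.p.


Capacity = 3600 / headway
Capacity = 3600 / 189
Capacity = 19.05 trains/hour

19.05


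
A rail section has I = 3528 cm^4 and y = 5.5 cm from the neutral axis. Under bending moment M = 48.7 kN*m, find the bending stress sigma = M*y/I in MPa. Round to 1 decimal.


Convert units:
M = 48.7 kN*m = 48700000 N*mm
y = 5.5 cm = 55 mm
I = 3528 cm^4 = 35280000 mm^4
sigma = 48700000 * 55 / 35280000
sigma = 75.9 MPa

75.9


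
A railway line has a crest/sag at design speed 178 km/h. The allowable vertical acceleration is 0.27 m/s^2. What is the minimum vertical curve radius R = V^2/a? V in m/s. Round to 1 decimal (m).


Convert speed: V = 178 / 3.6 = 49.4444 m/s
V^2 = 2444.7531 m^2/s^2
R_v = 2444.7531 / 0.27
R_v = 9054.6 m

9054.6


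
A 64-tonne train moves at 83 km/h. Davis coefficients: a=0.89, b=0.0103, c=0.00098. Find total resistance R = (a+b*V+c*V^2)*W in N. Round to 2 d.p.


b*V = 0.0103 * 83 = 0.8549
c*V^2 = 0.00098 * 6889 = 6.75122
R_per_t = 0.89 + 0.8549 + 6.75122 = 8.49612 N/t
R_total = 8.49612 * 64 = 543.75 N

543.75


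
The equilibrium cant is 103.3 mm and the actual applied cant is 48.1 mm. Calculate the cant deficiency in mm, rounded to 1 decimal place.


Cant deficiency = equilibrium cant - actual cant
CD = 103.3 - 48.1
CD = 55.2 mm

55.2


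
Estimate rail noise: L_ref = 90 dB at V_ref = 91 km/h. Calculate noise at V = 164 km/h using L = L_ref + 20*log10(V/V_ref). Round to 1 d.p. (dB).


V/V_ref = 164 / 91 = 1.802198
log10(1.802198) = 0.255802
20 * 0.255802 = 5.116
L = 90 + 5.116 = 95.1 dB

95.1


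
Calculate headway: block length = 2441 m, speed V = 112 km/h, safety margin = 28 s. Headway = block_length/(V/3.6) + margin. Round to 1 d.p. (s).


V = 112 / 3.6 = 31.1111 m/s
Block traversal time = 2441 / 31.1111 = 78.4607 s
Headway = 78.4607 + 28
Headway = 106.5 s

106.5


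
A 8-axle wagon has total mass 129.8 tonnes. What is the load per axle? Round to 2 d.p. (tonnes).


Load per axle = total weight / number of axles
Load = 129.8 / 8
Load = 16.23 tonnes

16.23


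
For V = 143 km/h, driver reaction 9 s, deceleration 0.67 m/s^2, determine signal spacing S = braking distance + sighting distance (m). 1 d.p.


V = 143 / 3.6 = 39.7222 m/s
Braking distance = 39.7222^2 / (2*0.67) = 1177.5037 m
Sighting distance = 39.7222 * 9 = 357.5 m
S = 1177.5037 + 357.5 = 1535.0 m

1535.0


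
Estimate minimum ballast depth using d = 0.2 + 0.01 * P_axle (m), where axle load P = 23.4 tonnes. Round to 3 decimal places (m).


d = 0.2 + 0.01 * 23.4
d = 0.2 + 0.234
d = 0.434 m

0.434


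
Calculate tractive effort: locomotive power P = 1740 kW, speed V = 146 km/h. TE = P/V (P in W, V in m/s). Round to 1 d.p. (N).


Convert: P = 1740 kW = 1740000 W
V = 146 / 3.6 = 40.5556 m/s
TE = 1740000 / 40.5556
TE = 42904.1 N

42904.1


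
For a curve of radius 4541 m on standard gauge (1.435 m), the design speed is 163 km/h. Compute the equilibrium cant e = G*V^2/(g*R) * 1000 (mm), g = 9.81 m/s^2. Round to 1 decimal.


Convert speed: V = 163 / 3.6 = 45.2778 m/s
Apply formula: e = 1.435 * 45.2778^2 / (9.81 * 4541)
e = 1.435 * 2050.0772 / 44547.21
e = 0.066039 m = 66.0 mm

66.0


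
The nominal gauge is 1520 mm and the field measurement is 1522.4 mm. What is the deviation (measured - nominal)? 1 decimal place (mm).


Deviation = measured - nominal
Deviation = 1522.4 - 1520
Deviation = 2.4 mm

2.4


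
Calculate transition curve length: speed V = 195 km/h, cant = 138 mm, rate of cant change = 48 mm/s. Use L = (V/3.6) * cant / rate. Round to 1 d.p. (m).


Convert speed: V = 195 / 3.6 = 54.1667 m/s
L = 54.1667 * 138 / 48
L = 7475.0 / 48
L = 155.7 m

155.7


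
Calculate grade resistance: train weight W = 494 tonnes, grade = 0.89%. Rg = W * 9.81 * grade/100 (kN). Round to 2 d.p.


Rg = W * 9.81 * grade / 100
Rg = 494 * 9.81 * 0.89 / 100
Rg = 4846.14 * 0.0089
Rg = 43.13 kN

43.13


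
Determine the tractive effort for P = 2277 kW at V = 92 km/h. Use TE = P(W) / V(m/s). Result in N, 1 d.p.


Convert: P = 2277 kW = 2277000 W
V = 92 / 3.6 = 25.5556 m/s
TE = 2277000 / 25.5556
TE = 89100.0 N

89100.0


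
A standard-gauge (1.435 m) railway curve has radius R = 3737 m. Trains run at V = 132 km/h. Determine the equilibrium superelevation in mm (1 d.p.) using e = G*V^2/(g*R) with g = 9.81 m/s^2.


Convert speed: V = 132 / 3.6 = 36.6667 m/s
Apply formula: e = 1.435 * 36.6667^2 / (9.81 * 3737)
e = 1.435 * 1344.4444 / 36659.97
e = 0.052626 m = 52.6 mm

52.6


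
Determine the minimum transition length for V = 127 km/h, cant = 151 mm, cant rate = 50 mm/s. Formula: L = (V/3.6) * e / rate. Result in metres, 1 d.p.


Convert speed: V = 127 / 3.6 = 35.2778 m/s
L = 35.2778 * 151 / 50
L = 5326.9444 / 50
L = 106.5 m

106.5


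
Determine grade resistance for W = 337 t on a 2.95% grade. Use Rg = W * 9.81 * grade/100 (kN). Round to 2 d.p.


Rg = W * 9.81 * grade / 100
Rg = 337 * 9.81 * 2.95 / 100
Rg = 3305.97 * 0.0295
Rg = 97.53 kN

97.53


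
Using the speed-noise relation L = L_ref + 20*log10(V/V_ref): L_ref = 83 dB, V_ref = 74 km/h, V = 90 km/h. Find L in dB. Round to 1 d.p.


V/V_ref = 90 / 74 = 1.216216
log10(1.216216) = 0.085011
20 * 0.085011 = 1.7002
L = 83 + 1.7002 = 84.7 dB

84.7


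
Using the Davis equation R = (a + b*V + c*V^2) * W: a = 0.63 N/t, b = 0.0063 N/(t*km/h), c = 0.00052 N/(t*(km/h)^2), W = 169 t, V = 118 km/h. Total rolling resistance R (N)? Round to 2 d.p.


b*V = 0.0063 * 118 = 0.7434
c*V^2 = 0.00052 * 13924 = 7.24048
R_per_t = 0.63 + 0.7434 + 7.24048 = 8.61388 N/t
R_total = 8.61388 * 169 = 1455.75 N

1455.75


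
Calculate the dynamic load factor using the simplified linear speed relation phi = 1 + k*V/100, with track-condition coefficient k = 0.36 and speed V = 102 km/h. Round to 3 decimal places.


phi = 1 + k * V / 100
phi = 1 + 0.36 * 102 / 100
phi = 1 + 0.3672
phi = 1.367

1.367


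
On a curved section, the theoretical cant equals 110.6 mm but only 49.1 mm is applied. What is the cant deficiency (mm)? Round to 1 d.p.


Cant deficiency = equilibrium cant - actual cant
CD = 110.6 - 49.1
CD = 61.5 mm

61.5


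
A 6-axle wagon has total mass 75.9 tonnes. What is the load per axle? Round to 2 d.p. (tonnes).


Load per axle = total weight / number of axles
Load = 75.9 / 6
Load = 12.65 tonnes

12.65


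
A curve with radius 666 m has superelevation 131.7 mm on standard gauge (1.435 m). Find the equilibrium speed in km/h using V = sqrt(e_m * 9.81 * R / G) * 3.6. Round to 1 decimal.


Convert cant: e = 131.7 mm = 0.1317 m
V_ms = sqrt(0.1317 * 9.81 * 666 / 1.435)
V_ms = sqrt(599.621381) = 24.4872 m/s
V = 24.4872 * 3.6 = 88.2 km/h

88.2


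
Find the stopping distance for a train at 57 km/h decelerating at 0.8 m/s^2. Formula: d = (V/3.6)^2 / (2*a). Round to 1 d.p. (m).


Convert speed: V = 57 / 3.6 = 15.8333 m/s
V^2 = 250.6944
d = 250.6944 / (2 * 0.8)
d = 250.6944 / 1.6
d = 156.7 m

156.7


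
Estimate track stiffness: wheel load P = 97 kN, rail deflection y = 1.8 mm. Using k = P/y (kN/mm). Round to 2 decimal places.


Track stiffness k = P / y
k = 97 / 1.8
k = 53.89 kN/mm

53.89


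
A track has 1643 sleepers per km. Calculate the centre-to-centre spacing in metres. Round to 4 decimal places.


Spacing = 1000 m / number of sleepers
Spacing = 1000 / 1643
Spacing = 0.6086 m

0.6086


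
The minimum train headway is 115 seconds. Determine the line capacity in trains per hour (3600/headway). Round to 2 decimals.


Capacity = 3600 / headway
Capacity = 3600 / 115
Capacity = 31.30 trains/hour

31.30


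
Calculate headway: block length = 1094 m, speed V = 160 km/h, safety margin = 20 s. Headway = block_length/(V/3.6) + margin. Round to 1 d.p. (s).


V = 160 / 3.6 = 44.4444 m/s
Block traversal time = 1094 / 44.4444 = 24.615 s
Headway = 24.615 + 20
Headway = 44.6 s

44.6


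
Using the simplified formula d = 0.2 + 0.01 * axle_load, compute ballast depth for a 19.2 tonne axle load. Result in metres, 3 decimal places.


d = 0.2 + 0.01 * 19.2
d = 0.2 + 0.192
d = 0.392 m

0.392


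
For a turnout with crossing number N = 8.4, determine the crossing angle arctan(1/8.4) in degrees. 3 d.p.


1/N = 1/8.4 = 0.119048
angle = arctan(0.119048) = 0.11849 rad
angle = 0.11849 * 180/pi = 6.789 degrees

6.789


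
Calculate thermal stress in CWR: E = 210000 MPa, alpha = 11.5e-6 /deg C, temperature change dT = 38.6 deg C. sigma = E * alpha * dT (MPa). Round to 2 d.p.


sigma = E * alpha * dT
sigma = 210000 * 11.5e-6 * 38.6
sigma = 2.415 * 38.6
sigma = 93.22 MPa

93.22


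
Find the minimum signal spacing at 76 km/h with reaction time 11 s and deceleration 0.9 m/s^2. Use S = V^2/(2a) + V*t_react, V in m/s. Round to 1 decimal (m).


V = 76 / 3.6 = 21.1111 m/s
Braking distance = 21.1111^2 / (2*0.9) = 247.5995 m
Sighting distance = 21.1111 * 11 = 232.2222 m
S = 247.5995 + 232.2222 = 479.8 m

479.8


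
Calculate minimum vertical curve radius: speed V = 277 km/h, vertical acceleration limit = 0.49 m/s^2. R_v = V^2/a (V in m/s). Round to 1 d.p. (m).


Convert speed: V = 277 / 3.6 = 76.9444 m/s
V^2 = 5920.4475 m^2/s^2
R_v = 5920.4475 / 0.49
R_v = 12082.5 m

12082.5


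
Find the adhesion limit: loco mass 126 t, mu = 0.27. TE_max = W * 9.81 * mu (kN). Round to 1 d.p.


TE_max = W * g * mu
TE_max = 126 * 9.81 * 0.27
TE_max = 1236.06 * 0.27
TE_max = 333.7 kN

333.7


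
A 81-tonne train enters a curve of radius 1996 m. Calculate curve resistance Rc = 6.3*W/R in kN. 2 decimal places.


Rc = 6.3 * W / R
Rc = 6.3 * 81 / 1996
Rc = 510.3 / 1996
Rc = 0.26 kN

0.26


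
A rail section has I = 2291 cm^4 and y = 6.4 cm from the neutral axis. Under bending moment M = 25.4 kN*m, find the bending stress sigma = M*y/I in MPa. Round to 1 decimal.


Convert units:
M = 25.4 kN*m = 25400000 N*mm
y = 6.4 cm = 64 mm
I = 2291 cm^4 = 22910000 mm^4
sigma = 25400000 * 64 / 22910000
sigma = 71.0 MPa

71.0


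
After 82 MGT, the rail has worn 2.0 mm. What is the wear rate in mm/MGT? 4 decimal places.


Wear rate = total wear / cumulative tonnage
Rate = 2.0 / 82
Rate = 0.0244 mm/MGT

0.0244


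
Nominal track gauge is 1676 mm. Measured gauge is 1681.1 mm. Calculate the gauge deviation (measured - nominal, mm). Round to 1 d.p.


Deviation = measured - nominal
Deviation = 1681.1 - 1676
Deviation = 5.1 mm

5.1


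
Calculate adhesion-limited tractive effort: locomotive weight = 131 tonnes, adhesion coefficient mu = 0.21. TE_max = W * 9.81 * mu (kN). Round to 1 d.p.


TE_max = W * g * mu
TE_max = 131 * 9.81 * 0.21
TE_max = 1285.11 * 0.21
TE_max = 269.9 kN

269.9


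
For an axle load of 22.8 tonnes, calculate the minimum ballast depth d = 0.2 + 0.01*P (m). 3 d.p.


d = 0.2 + 0.01 * 22.8
d = 0.2 + 0.228
d = 0.428 m

0.428


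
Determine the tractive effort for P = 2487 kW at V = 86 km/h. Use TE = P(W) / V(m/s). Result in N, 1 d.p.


Convert: P = 2487 kW = 2487000 W
V = 86 / 3.6 = 23.8889 m/s
TE = 2487000 / 23.8889
TE = 104107.0 N

104107.0


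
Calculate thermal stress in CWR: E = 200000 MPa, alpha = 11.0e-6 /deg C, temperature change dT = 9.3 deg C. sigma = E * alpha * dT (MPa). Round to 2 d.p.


sigma = E * alpha * dT
sigma = 200000 * 11.0e-6 * 9.3
sigma = 2.2 * 9.3
sigma = 20.46 MPa

20.46


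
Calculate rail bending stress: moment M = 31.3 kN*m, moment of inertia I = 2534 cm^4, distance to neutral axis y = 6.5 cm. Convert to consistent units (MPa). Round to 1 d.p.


Convert units:
M = 31.3 kN*m = 31300000 N*mm
y = 6.5 cm = 65 mm
I = 2534 cm^4 = 25340000 mm^4
sigma = 31300000 * 65 / 25340000
sigma = 80.3 MPa

80.3


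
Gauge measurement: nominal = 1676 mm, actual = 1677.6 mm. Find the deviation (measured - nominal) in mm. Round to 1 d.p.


Deviation = measured - nominal
Deviation = 1677.6 - 1676
Deviation = 1.6 mm

1.6


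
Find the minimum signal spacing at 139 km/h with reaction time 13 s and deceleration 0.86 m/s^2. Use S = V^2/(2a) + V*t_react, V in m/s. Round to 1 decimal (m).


V = 139 / 3.6 = 38.6111 m/s
Braking distance = 38.6111^2 / (2*0.86) = 866.7546 m
Sighting distance = 38.6111 * 13 = 501.9444 m
S = 866.7546 + 501.9444 = 1368.7 m

1368.7


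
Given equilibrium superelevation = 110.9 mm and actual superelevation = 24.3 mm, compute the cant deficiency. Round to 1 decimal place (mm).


Cant deficiency = equilibrium cant - actual cant
CD = 110.9 - 24.3
CD = 86.6 mm

86.6


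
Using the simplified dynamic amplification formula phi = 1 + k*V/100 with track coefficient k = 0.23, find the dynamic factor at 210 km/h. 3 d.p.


phi = 1 + k * V / 100
phi = 1 + 0.23 * 210 / 100
phi = 1 + 0.483
phi = 1.483

1.483


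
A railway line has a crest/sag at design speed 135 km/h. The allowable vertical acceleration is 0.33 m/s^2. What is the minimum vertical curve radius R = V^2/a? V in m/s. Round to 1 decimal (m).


Convert speed: V = 135 / 3.6 = 37.5 m/s
V^2 = 1406.25 m^2/s^2
R_v = 1406.25 / 0.33
R_v = 4261.4 m

4261.4


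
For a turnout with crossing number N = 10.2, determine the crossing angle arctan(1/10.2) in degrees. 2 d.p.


1/N = 1/10.2 = 0.098039
angle = arctan(0.098039) = 0.097727 rad
angle = 0.097727 * 180/pi = 5.60 degrees

5.60


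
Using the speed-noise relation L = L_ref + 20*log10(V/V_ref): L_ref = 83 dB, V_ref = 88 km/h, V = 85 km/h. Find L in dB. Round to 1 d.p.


V/V_ref = 85 / 88 = 0.965909
log10(0.965909) = -0.015064
20 * -0.015064 = -0.3013
L = 83 + -0.3013 = 82.7 dB

82.7


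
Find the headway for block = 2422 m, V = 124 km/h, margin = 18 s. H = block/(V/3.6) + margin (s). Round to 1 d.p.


V = 124 / 3.6 = 34.4444 m/s
Block traversal time = 2422 / 34.4444 = 70.3161 s
Headway = 70.3161 + 18
Headway = 88.3 s

88.3


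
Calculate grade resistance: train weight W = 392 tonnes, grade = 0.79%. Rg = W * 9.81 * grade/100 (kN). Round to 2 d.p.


Rg = W * 9.81 * grade / 100
Rg = 392 * 9.81 * 0.79 / 100
Rg = 3845.52 * 0.0079
Rg = 30.38 kN

30.38


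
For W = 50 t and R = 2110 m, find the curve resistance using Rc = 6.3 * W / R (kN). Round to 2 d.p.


Rc = 6.3 * W / R
Rc = 6.3 * 50 / 2110
Rc = 315.0 / 2110
Rc = 0.15 kN

0.15


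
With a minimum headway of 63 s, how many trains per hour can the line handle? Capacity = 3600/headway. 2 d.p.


Capacity = 3600 / headway
Capacity = 3600 / 63
Capacity = 57.14 trains/hour

57.14


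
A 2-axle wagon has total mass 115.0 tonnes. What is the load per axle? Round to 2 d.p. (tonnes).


Load per axle = total weight / number of axles
Load = 115.0 / 2
Load = 57.50 tonnes

57.50


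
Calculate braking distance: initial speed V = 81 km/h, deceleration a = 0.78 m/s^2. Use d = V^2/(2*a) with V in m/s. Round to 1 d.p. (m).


Convert speed: V = 81 / 3.6 = 22.5 m/s
V^2 = 506.25
d = 506.25 / (2 * 0.78)
d = 506.25 / 1.56
d = 324.5 m

324.5


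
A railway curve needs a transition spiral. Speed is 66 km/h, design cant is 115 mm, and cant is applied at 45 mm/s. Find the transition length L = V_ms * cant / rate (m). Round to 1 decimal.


Convert speed: V = 66 / 3.6 = 18.3333 m/s
L = 18.3333 * 115 / 45
L = 2108.3333 / 45
L = 46.9 m

46.9


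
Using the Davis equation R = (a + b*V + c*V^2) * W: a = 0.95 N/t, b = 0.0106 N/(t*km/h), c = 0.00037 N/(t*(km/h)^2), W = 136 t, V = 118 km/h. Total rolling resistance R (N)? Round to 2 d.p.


b*V = 0.0106 * 118 = 1.2508
c*V^2 = 0.00037 * 13924 = 5.15188
R_per_t = 0.95 + 1.2508 + 5.15188 = 7.35268 N/t
R_total = 7.35268 * 136 = 999.96 N

999.96


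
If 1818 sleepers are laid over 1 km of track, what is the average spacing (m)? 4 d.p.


Spacing = 1000 m / number of sleepers
Spacing = 1000 / 1818
Spacing = 0.5501 m

0.5501


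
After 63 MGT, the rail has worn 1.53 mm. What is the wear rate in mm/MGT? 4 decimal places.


Wear rate = total wear / cumulative tonnage
Rate = 1.53 / 63
Rate = 0.0243 mm/MGT

0.0243


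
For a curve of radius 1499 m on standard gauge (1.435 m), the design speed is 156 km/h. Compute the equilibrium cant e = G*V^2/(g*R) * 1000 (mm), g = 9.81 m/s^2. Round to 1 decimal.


Convert speed: V = 156 / 3.6 = 43.3333 m/s
Apply formula: e = 1.435 * 43.3333^2 / (9.81 * 1499)
e = 1.435 * 1877.7778 / 14705.19
e = 0.183242 m = 183.2 mm

183.2


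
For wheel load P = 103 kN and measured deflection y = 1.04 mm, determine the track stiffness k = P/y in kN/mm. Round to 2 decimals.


Track stiffness k = P / y
k = 103 / 1.04
k = 99.04 kN/mm

99.04


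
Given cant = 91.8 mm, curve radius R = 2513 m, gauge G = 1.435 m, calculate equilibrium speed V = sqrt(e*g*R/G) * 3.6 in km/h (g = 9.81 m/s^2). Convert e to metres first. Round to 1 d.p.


Convert cant: e = 91.8 mm = 0.0918 m
V_ms = sqrt(0.0918 * 9.81 * 2513 / 1.435)
V_ms = sqrt(1577.074741) = 39.7124 m/s
V = 39.7124 * 3.6 = 143.0 km/h

143.0


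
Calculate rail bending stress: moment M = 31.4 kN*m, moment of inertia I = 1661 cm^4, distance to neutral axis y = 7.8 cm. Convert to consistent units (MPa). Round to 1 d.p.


Convert units:
M = 31.4 kN*m = 31400000 N*mm
y = 7.8 cm = 78 mm
I = 1661 cm^4 = 16610000 mm^4
sigma = 31400000 * 78 / 16610000
sigma = 147.5 MPa

147.5


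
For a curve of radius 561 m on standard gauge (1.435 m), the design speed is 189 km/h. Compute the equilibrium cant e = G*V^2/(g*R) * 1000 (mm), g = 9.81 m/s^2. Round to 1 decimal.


Convert speed: V = 189 / 3.6 = 52.5 m/s
Apply formula: e = 1.435 * 52.5^2 / (9.81 * 561)
e = 1.435 * 2756.25 / 5503.41
e = 0.718685 m = 718.7 mm

718.7


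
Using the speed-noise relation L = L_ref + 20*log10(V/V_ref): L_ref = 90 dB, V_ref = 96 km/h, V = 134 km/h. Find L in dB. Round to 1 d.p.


V/V_ref = 134 / 96 = 1.395833
log10(1.395833) = 0.144834
20 * 0.144834 = 2.8967
L = 90 + 2.8967 = 92.9 dB

92.9


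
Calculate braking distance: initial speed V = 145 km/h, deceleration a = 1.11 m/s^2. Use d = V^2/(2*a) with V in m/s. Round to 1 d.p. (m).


Convert speed: V = 145 / 3.6 = 40.2778 m/s
V^2 = 1622.2994
d = 1622.2994 / (2 * 1.11)
d = 1622.2994 / 2.22
d = 730.8 m

730.8


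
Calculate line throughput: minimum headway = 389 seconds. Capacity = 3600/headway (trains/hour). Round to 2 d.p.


Capacity = 3600 / headway
Capacity = 3600 / 389
Capacity = 9.25 trains/hour

9.25


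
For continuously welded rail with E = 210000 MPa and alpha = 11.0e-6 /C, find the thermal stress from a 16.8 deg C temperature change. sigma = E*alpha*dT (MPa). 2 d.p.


sigma = E * alpha * dT
sigma = 210000 * 11.0e-6 * 16.8
sigma = 2.31 * 16.8
sigma = 38.81 MPa

38.81


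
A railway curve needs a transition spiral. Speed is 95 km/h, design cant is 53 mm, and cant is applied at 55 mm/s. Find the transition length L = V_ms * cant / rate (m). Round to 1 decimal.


Convert speed: V = 95 / 3.6 = 26.3889 m/s
L = 26.3889 * 53 / 55
L = 1398.6111 / 55
L = 25.4 m

25.4


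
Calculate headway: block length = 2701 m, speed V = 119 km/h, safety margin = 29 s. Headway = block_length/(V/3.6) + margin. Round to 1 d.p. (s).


V = 119 / 3.6 = 33.0556 m/s
Block traversal time = 2701 / 33.0556 = 81.7109 s
Headway = 81.7109 + 29
Headway = 110.7 s

110.7


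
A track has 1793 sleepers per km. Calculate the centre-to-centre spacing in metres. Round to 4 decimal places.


Spacing = 1000 m / number of sleepers
Spacing = 1000 / 1793
Spacing = 0.5577 m

0.5577


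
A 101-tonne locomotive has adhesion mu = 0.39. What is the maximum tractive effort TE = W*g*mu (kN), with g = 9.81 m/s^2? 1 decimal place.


TE_max = W * g * mu
TE_max = 101 * 9.81 * 0.39
TE_max = 990.81 * 0.39
TE_max = 386.4 kN

386.4


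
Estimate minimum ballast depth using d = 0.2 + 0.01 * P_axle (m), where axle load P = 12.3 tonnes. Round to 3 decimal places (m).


d = 0.2 + 0.01 * 12.3
d = 0.2 + 0.123
d = 0.323 m

0.323


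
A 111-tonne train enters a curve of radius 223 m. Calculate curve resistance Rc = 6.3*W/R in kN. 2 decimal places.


Rc = 6.3 * W / R
Rc = 6.3 * 111 / 223
Rc = 699.3 / 223
Rc = 3.14 kN

3.14


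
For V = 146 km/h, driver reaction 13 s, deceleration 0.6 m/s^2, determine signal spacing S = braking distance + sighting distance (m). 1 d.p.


V = 146 / 3.6 = 40.5556 m/s
Braking distance = 40.5556^2 / (2*0.6) = 1370.6276 m
Sighting distance = 40.5556 * 13 = 527.2222 m
S = 1370.6276 + 527.2222 = 1897.8 m

1897.8


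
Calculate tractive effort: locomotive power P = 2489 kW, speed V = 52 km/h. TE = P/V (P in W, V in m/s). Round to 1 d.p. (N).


Convert: P = 2489 kW = 2489000 W
V = 52 / 3.6 = 14.4444 m/s
TE = 2489000 / 14.4444
TE = 172315.4 N

172315.4


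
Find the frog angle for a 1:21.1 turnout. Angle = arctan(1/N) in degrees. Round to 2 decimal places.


1/N = 1/21.1 = 0.047393
angle = arctan(0.047393) = 0.047358 rad
angle = 0.047358 * 180/pi = 2.71 degrees

2.71


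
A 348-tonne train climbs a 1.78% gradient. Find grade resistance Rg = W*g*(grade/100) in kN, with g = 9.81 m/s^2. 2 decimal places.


Rg = W * 9.81 * grade / 100
Rg = 348 * 9.81 * 1.78 / 100
Rg = 3413.88 * 0.0178
Rg = 60.77 kN

60.77


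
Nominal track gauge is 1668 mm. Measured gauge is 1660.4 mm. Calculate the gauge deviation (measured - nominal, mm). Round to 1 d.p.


Deviation = measured - nominal
Deviation = 1660.4 - 1668
Deviation = -7.6 mm

-7.6


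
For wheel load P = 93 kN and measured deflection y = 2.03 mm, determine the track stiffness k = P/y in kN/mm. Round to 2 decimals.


Track stiffness k = P / y
k = 93 / 2.03
k = 45.81 kN/mm

45.81


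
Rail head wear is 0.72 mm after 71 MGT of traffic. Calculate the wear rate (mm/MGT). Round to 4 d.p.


Wear rate = total wear / cumulative tonnage
Rate = 0.72 / 71
Rate = 0.0101 mm/MGT

0.0101


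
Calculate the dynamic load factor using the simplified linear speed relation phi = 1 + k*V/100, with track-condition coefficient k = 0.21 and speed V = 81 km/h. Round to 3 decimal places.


phi = 1 + k * V / 100
phi = 1 + 0.21 * 81 / 100
phi = 1 + 0.1701
phi = 1.170

1.170


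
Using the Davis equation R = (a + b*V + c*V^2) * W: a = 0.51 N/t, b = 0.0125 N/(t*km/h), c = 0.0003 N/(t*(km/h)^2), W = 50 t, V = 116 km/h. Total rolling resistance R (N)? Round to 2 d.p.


b*V = 0.0125 * 116 = 1.45
c*V^2 = 0.0003 * 13456 = 4.0368
R_per_t = 0.51 + 1.45 + 4.0368 = 5.9968 N/t
R_total = 5.9968 * 50 = 299.84 N

299.84


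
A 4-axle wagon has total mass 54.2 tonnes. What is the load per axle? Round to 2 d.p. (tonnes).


Load per axle = total weight / number of axles
Load = 54.2 / 4
Load = 13.55 tonnes

13.55


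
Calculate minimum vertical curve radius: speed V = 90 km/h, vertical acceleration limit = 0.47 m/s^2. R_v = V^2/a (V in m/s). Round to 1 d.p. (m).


Convert speed: V = 90 / 3.6 = 25.0 m/s
V^2 = 625.0 m^2/s^2
R_v = 625.0 / 0.47
R_v = 1329.8 m

1329.8


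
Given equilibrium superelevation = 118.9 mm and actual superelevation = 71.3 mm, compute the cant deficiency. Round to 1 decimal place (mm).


Cant deficiency = equilibrium cant - actual cant
CD = 118.9 - 71.3
CD = 47.6 mm

47.6


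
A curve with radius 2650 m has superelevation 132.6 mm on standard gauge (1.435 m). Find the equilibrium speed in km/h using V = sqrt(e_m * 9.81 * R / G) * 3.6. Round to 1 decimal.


Convert cant: e = 132.6 mm = 0.1326 m
V_ms = sqrt(0.1326 * 9.81 * 2650 / 1.435)
V_ms = sqrt(2402.185296) = 49.0121 m/s
V = 49.0121 * 3.6 = 176.4 km/h

176.4


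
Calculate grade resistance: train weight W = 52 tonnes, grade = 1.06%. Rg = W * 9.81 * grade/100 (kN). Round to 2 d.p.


Rg = W * 9.81 * grade / 100
Rg = 52 * 9.81 * 1.06 / 100
Rg = 510.12 * 0.0106
Rg = 5.41 kN

5.41


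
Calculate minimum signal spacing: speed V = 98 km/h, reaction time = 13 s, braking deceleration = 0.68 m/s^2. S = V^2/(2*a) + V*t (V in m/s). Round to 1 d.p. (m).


V = 98 / 3.6 = 27.2222 m/s
Braking distance = 27.2222^2 / (2*0.68) = 544.8893 m
Sighting distance = 27.2222 * 13 = 353.8889 m
S = 544.8893 + 353.8889 = 898.8 m

898.8


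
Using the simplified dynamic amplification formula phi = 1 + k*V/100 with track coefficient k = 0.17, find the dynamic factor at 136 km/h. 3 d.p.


phi = 1 + k * V / 100
phi = 1 + 0.17 * 136 / 100
phi = 1 + 0.2312
phi = 1.231

1.231


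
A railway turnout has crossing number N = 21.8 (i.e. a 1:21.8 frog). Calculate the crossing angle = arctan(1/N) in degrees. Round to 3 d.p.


1/N = 1/21.8 = 0.045872
angle = arctan(0.045872) = 0.045839 rad
angle = 0.045839 * 180/pi = 2.626 degrees

2.626


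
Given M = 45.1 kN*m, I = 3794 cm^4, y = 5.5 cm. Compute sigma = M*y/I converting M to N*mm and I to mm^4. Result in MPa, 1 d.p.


Convert units:
M = 45.1 kN*m = 45100000 N*mm
y = 5.5 cm = 55 mm
I = 3794 cm^4 = 37940000 mm^4
sigma = 45100000 * 55 / 37940000
sigma = 65.4 MPa

65.4


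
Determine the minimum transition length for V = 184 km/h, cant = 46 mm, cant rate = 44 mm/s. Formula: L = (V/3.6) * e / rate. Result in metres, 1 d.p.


Convert speed: V = 184 / 3.6 = 51.1111 m/s
L = 51.1111 * 46 / 44
L = 2351.1111 / 44
L = 53.4 m

53.4


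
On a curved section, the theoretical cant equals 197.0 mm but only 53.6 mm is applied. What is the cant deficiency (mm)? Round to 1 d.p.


Cant deficiency = equilibrium cant - actual cant
CD = 197.0 - 53.6
CD = 143.4 mm

143.4


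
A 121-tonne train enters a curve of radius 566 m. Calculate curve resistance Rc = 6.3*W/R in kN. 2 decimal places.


Rc = 6.3 * W / R
Rc = 6.3 * 121 / 566
Rc = 762.3 / 566
Rc = 1.35 kN

1.35


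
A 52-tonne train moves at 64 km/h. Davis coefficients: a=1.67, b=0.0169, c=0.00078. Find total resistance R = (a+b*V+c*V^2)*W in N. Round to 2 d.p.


b*V = 0.0169 * 64 = 1.0816
c*V^2 = 0.00078 * 4096 = 3.19488
R_per_t = 1.67 + 1.0816 + 3.19488 = 5.94648 N/t
R_total = 5.94648 * 52 = 309.22 N

309.22


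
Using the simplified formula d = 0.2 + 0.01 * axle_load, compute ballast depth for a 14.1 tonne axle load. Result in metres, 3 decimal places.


d = 0.2 + 0.01 * 14.1
d = 0.2 + 0.141
d = 0.341 m

0.341


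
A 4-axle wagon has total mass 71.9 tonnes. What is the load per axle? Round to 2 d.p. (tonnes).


Load per axle = total weight / number of axles
Load = 71.9 / 4
Load = 17.98 tonnes

17.98


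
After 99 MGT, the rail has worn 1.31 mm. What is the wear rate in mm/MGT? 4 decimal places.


Wear rate = total wear / cumulative tonnage
Rate = 1.31 / 99
Rate = 0.0132 mm/MGT

0.0132


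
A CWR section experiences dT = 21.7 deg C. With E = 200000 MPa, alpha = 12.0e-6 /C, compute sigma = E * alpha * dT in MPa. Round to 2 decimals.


sigma = E * alpha * dT
sigma = 200000 * 12.0e-6 * 21.7
sigma = 2.4 * 21.7
sigma = 52.08 MPa

52.08


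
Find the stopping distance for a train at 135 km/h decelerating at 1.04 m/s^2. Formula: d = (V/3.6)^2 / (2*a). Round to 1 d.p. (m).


Convert speed: V = 135 / 3.6 = 37.5 m/s
V^2 = 1406.25
d = 1406.25 / (2 * 1.04)
d = 1406.25 / 2.08
d = 676.1 m

676.1


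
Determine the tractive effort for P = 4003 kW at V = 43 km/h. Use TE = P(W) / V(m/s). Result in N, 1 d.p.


Convert: P = 4003 kW = 4003000 W
V = 43 / 3.6 = 11.9444 m/s
TE = 4003000 / 11.9444
TE = 335134.9 N

335134.9


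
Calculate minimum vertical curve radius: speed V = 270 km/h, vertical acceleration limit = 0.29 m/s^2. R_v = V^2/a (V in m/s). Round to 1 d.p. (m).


Convert speed: V = 270 / 3.6 = 75.0 m/s
V^2 = 5625.0 m^2/s^2
R_v = 5625.0 / 0.29
R_v = 19396.6 m

19396.6


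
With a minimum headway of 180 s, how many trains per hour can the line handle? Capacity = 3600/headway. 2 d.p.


Capacity = 3600 / headway
Capacity = 3600 / 180
Capacity = 20.00 trains/hour

20.00


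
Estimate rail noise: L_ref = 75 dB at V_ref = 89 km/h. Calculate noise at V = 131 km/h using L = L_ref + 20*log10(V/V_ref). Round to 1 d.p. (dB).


V/V_ref = 131 / 89 = 1.47191
log10(1.47191) = 0.167881
20 * 0.167881 = 3.3576
L = 75 + 3.3576 = 78.4 dB

78.4


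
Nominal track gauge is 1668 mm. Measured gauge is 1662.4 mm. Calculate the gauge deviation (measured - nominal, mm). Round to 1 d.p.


Deviation = measured - nominal
Deviation = 1662.4 - 1668
Deviation = -5.6 mm

-5.6


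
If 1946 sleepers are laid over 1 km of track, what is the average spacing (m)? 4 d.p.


Spacing = 1000 m / number of sleepers
Spacing = 1000 / 1946
Spacing = 0.5139 m

0.5139


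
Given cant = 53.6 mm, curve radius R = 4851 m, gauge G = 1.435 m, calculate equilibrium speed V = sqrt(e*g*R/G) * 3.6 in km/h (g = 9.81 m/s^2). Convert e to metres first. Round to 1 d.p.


Convert cant: e = 53.6 mm = 0.0536 m
V_ms = sqrt(0.0536 * 9.81 * 4851 / 1.435)
V_ms = sqrt(1777.514576) = 42.1606 m/s
V = 42.1606 * 3.6 = 151.8 km/h

151.8


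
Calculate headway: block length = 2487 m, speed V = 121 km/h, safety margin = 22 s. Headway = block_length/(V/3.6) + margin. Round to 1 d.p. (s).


V = 121 / 3.6 = 33.6111 m/s
Block traversal time = 2487 / 33.6111 = 73.9934 s
Headway = 73.9934 + 22
Headway = 96.0 s

96.0


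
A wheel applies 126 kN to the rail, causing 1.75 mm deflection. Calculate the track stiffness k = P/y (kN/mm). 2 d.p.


Track stiffness k = P / y
k = 126 / 1.75
k = 72.00 kN/mm

72.00


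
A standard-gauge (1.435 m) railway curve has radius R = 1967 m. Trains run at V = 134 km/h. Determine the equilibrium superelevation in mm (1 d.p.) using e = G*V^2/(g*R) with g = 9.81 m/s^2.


Convert speed: V = 134 / 3.6 = 37.2222 m/s
Apply formula: e = 1.435 * 37.2222^2 / (9.81 * 1967)
e = 1.435 * 1385.4938 / 19296.27
e = 0.103035 m = 103.0 mm

103.0


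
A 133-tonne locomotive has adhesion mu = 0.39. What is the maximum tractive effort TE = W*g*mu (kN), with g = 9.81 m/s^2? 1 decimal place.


TE_max = W * g * mu
TE_max = 133 * 9.81 * 0.39
TE_max = 1304.73 * 0.39
TE_max = 508.8 kN

508.8


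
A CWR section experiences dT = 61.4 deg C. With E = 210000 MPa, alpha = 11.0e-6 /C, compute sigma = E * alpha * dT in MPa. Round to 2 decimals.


sigma = E * alpha * dT
sigma = 210000 * 11.0e-6 * 61.4
sigma = 2.31 * 61.4
sigma = 141.83 MPa

141.83


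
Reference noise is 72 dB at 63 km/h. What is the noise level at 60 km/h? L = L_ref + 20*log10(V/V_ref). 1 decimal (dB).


V/V_ref = 60 / 63 = 0.952381
log10(0.952381) = -0.021189
20 * -0.021189 = -0.4238
L = 72 + -0.4238 = 71.6 dB

71.6


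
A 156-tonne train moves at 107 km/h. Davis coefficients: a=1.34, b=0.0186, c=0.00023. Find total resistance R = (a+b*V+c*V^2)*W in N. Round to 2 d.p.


b*V = 0.0186 * 107 = 1.9902
c*V^2 = 0.00023 * 11449 = 2.63327
R_per_t = 1.34 + 1.9902 + 2.63327 = 5.96347 N/t
R_total = 5.96347 * 156 = 930.30 N

930.30


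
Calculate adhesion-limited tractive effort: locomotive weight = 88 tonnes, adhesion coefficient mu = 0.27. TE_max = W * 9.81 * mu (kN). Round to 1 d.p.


TE_max = W * g * mu
TE_max = 88 * 9.81 * 0.27
TE_max = 863.28 * 0.27
TE_max = 233.1 kN

233.1


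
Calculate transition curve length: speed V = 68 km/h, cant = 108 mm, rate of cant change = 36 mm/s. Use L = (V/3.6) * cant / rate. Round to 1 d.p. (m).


Convert speed: V = 68 / 3.6 = 18.8889 m/s
L = 18.8889 * 108 / 36
L = 2040.0 / 36
L = 56.7 m

56.7


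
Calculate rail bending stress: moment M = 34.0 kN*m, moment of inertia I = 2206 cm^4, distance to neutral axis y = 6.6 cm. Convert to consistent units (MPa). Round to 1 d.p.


Convert units:
M = 34.0 kN*m = 34000000 N*mm
y = 6.6 cm = 66 mm
I = 2206 cm^4 = 22060000 mm^4
sigma = 34000000 * 66 / 22060000
sigma = 101.7 MPa

101.7


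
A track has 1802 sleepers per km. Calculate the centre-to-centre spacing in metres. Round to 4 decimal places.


Spacing = 1000 m / number of sleepers
Spacing = 1000 / 1802
Spacing = 0.5549 m

0.5549


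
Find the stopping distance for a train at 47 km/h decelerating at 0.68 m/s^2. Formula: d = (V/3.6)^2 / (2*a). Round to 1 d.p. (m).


Convert speed: V = 47 / 3.6 = 13.0556 m/s
V^2 = 170.4475
d = 170.4475 / (2 * 0.68)
d = 170.4475 / 1.36
d = 125.3 m

125.3


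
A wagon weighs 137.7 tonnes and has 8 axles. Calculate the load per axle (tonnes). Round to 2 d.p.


Load per axle = total weight / number of axles
Load = 137.7 / 8
Load = 17.21 tonnes

17.21


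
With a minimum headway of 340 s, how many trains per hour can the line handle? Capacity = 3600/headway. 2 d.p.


Capacity = 3600 / headway
Capacity = 3600 / 340
Capacity = 10.59 trains/hour

10.59


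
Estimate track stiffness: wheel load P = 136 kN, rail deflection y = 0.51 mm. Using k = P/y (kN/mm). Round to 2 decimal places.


Track stiffness k = P / y
k = 136 / 0.51
k = 266.67 kN/mm

266.67


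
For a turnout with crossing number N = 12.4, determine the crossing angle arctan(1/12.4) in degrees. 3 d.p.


1/N = 1/12.4 = 0.080645
angle = arctan(0.080645) = 0.080471 rad
angle = 0.080471 * 180/pi = 4.611 degrees

4.611


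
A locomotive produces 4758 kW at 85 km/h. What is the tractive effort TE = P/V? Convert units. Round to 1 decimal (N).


Convert: P = 4758 kW = 4758000 W
V = 85 / 3.6 = 23.6111 m/s
TE = 4758000 / 23.6111
TE = 201515.3 N

201515.3


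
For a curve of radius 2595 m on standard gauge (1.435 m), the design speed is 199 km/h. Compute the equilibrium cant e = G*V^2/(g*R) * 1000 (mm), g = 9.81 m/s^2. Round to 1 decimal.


Convert speed: V = 199 / 3.6 = 55.2778 m/s
Apply formula: e = 1.435 * 55.2778^2 / (9.81 * 2595)
e = 1.435 * 3055.6327 / 25456.95
e = 0.172245 m = 172.2 mm

172.2


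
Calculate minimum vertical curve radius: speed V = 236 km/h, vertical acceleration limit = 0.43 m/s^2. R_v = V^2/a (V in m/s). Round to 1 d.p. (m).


Convert speed: V = 236 / 3.6 = 65.5556 m/s
V^2 = 4297.5309 m^2/s^2
R_v = 4297.5309 / 0.43
R_v = 9994.3 m

9994.3


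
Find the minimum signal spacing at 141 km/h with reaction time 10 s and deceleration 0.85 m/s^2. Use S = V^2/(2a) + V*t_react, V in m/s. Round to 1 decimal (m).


V = 141 / 3.6 = 39.1667 m/s
Braking distance = 39.1667^2 / (2*0.85) = 902.3693 m
Sighting distance = 39.1667 * 10 = 391.6667 m
S = 902.3693 + 391.6667 = 1294.0 m

1294.0


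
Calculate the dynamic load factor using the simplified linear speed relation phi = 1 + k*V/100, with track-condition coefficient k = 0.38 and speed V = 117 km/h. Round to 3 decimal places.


phi = 1 + k * V / 100
phi = 1 + 0.38 * 117 / 100
phi = 1 + 0.4446
phi = 1.445

1.445


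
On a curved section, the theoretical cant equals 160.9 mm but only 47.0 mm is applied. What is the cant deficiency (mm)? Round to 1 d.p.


Cant deficiency = equilibrium cant - actual cant
CD = 160.9 - 47.0
CD = 113.9 mm

113.9


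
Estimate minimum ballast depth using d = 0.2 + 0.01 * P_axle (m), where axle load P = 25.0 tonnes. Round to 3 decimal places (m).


d = 0.2 + 0.01 * 25.0
d = 0.2 + 0.25
d = 0.450 m

0.450


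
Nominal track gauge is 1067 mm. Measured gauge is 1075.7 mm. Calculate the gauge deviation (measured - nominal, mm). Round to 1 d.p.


Deviation = measured - nominal
Deviation = 1075.7 - 1067
Deviation = 8.7 mm

8.7


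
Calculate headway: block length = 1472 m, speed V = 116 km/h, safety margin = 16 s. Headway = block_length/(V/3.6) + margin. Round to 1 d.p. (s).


V = 116 / 3.6 = 32.2222 m/s
Block traversal time = 1472 / 32.2222 = 45.6828 s
Headway = 45.6828 + 16
Headway = 61.7 s

61.7


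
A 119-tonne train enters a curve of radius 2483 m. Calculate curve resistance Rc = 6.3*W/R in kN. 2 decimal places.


Rc = 6.3 * W / R
Rc = 6.3 * 119 / 2483
Rc = 749.7 / 2483
Rc = 0.30 kN

0.30


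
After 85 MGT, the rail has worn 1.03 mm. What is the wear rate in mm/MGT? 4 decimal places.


Wear rate = total wear / cumulative tonnage
Rate = 1.03 / 85
Rate = 0.0121 mm/MGT

0.0121


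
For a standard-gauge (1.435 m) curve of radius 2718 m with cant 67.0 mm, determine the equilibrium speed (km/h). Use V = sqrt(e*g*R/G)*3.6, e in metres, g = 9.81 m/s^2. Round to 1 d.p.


Convert cant: e = 67.0 mm = 0.0670 m
V_ms = sqrt(0.0670 * 9.81 * 2718 / 1.435)
V_ms = sqrt(1244.919763) = 35.2834 m/s
V = 35.2834 * 3.6 = 127.0 km/h

127.0


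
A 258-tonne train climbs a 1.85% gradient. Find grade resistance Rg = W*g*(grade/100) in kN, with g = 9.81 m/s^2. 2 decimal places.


Rg = W * 9.81 * grade / 100
Rg = 258 * 9.81 * 1.85 / 100
Rg = 2530.98 * 0.0185
Rg = 46.82 kN

46.82


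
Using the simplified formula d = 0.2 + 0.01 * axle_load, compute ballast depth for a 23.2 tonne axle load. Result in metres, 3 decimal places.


d = 0.2 + 0.01 * 23.2
d = 0.2 + 0.232
d = 0.432 m

0.432


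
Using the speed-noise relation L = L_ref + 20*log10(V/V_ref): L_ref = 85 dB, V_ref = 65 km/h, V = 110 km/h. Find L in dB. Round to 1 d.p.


V/V_ref = 110 / 65 = 1.692308
log10(1.692308) = 0.228479
20 * 0.228479 = 4.5696
L = 85 + 4.5696 = 89.6 dB

89.6


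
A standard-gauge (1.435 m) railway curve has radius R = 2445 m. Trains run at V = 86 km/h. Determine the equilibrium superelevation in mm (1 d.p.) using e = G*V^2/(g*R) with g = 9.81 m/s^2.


Convert speed: V = 86 / 3.6 = 23.8889 m/s
Apply formula: e = 1.435 * 23.8889^2 / (9.81 * 2445)
e = 1.435 * 570.679 / 23985.45
e = 0.034143 m = 34.1 mm

34.1


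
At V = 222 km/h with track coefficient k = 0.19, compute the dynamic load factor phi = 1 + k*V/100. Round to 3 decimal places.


phi = 1 + k * V / 100
phi = 1 + 0.19 * 222 / 100
phi = 1 + 0.4218
phi = 1.422

1.422


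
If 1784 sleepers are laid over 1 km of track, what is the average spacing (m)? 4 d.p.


Spacing = 1000 m / number of sleepers
Spacing = 1000 / 1784
Spacing = 0.5605 m

0.5605


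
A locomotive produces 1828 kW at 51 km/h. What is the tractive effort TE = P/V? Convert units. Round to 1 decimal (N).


Convert: P = 1828 kW = 1828000 W
V = 51 / 3.6 = 14.1667 m/s
TE = 1828000 / 14.1667
TE = 129035.3 N

129035.3


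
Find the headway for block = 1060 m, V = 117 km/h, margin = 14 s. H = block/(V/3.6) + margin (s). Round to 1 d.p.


V = 117 / 3.6 = 32.5 m/s
Block traversal time = 1060 / 32.5 = 32.6154 s
Headway = 32.6154 + 14
Headway = 46.6 s

46.6


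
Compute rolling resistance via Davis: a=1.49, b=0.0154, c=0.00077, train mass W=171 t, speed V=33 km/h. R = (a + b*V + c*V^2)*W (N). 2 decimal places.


b*V = 0.0154 * 33 = 0.5082
c*V^2 = 0.00077 * 1089 = 0.83853
R_per_t = 1.49 + 0.5082 + 0.83853 = 2.83673 N/t
R_total = 2.83673 * 171 = 485.08 N

485.08


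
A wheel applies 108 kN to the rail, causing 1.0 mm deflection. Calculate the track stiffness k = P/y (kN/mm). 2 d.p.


Track stiffness k = P / y
k = 108 / 1.0
k = 108.00 kN/mm

108.00


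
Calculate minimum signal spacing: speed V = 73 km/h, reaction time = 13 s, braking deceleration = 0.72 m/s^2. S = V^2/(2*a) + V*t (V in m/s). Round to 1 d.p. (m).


V = 73 / 3.6 = 20.2778 m/s
Braking distance = 20.2778^2 / (2*0.72) = 285.5474 m
Sighting distance = 20.2778 * 13 = 263.6111 m
S = 285.5474 + 263.6111 = 549.2 m

549.2
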